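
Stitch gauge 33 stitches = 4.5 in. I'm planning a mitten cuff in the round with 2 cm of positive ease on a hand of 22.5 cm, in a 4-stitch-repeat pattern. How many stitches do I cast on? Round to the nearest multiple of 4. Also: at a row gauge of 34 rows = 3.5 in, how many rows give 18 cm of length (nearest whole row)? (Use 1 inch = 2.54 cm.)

Cast on 72 stitches; work 69 rows.

Finished = 22.5 + 2 = 24.5 cm.
24.5 cm × 1/2.54 = 9.65 inches.
33/4.5 = 7.333 sts per in; 9.65 × 7.333 = 70.73 sts.
Nearest multiple of 4 → 72.
18 cm = 7.09 inches; × 9.714 = 68.84 → 69 rows.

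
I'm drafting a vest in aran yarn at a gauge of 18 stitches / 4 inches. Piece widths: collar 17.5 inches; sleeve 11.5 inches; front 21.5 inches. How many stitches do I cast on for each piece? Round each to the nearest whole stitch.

Rate = 18/4 = 4.5 sts per in.
collar: 17.5 × 4.5 = 78.75 → 79.
sleeve: 11.5 × 4.5 = 51.75 → 52.
front: 21.5 × 4.5 = 96.75 → 97.

collar 79; sleeve 52; front 97.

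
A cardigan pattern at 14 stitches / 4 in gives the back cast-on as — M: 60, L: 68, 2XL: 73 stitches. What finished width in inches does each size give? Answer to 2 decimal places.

M 17.14 inches; L 19.43 inches; 2XL 20.86 inches.

14/4 = 3.5 sts per in.
M: 60 / 3.5 = 17.143 → 17.14 in.
L: 68 / 3.5 = 19.429 → 19.43 in.
2XL: 73 / 3.5 = 20.857 → 20.86 in.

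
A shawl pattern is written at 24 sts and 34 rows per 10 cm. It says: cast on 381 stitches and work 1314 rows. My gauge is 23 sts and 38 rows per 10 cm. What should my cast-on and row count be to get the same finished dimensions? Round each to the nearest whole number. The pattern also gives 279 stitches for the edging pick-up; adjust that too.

Cast on 365 stitches; work 1469 rows; edging pick-up 267 stitches.

Stitches: 381 × 23/24 = 365.12 → 365.
Rows: 1314 × 38/34 = 1468.59 → 1469.
edging pick-up: 279 × 23/24 = 267.38 → 267.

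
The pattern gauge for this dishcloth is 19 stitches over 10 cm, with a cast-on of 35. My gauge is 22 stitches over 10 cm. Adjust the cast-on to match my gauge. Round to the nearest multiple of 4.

40 stitches.

Scale factor = 22 / 19 = 1.158.
35 × 22 / 19 = 40.53 sts.
→ 40 sts.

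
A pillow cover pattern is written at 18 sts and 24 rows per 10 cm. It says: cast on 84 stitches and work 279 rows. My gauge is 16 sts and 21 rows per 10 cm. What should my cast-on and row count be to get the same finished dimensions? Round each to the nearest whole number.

Cast on 75 stitches; work 244 rows.

Stitches: 84 × 16/18 = 74.67 → 75.
Rows: 279 × 21/24 = 244.12 → 244.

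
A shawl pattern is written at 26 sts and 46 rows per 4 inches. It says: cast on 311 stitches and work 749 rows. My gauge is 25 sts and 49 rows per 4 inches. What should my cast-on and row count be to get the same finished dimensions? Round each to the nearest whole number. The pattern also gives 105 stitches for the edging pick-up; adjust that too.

Stitches: 311 × 25/26 = 299.04 → 299.
Rows: 749 × 49/46 = 797.85 → 798.
edging pick-up: 105 × 25/26 = 100.96 → 101.

Cast on 299 stitches; work 798 rows; edging pick-up 101 stitches.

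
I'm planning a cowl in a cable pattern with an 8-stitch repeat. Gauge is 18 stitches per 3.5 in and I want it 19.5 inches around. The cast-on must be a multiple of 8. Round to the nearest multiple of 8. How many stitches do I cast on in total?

18 / 3.5 = 5.143 sts per inch.
19.5 × 5.143 = 100.29 sts.
Nearest multiple of 8: 104.

104 stitches.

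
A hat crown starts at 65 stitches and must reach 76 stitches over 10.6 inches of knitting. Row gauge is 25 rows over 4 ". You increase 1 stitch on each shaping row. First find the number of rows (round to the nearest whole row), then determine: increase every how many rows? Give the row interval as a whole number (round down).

Increase every 6th row.

Rows = 10.6 × 6.25 = 66.2 → 66 rows.
Stitches to add: 11 → 11 shaping rows (at 1 st each).
66 / 11 = 6.00 → every 6 rows.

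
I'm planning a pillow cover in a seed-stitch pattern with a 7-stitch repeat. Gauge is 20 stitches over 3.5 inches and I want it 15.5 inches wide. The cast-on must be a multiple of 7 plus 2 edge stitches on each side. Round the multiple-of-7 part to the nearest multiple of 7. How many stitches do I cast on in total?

20 / 3.5 = 5.714 sts per inch.
15.5 × 5.714 = 88.57 sts.
Less 4 edge sts → 84.57 for the repeat.
Nearest multiple of 7: 84.
Add back 4 edge sts → 88.

CO 88 sts.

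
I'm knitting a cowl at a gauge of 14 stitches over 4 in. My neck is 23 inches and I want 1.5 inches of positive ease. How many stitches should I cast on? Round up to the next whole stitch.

Cast on 86 stitches.

Finished = 23 + 1.5 = 24.5 in.
14 / 4 = 3.5 sts per inch.
24.50 × 3.5 = 85.75 sts.
→ 86 sts.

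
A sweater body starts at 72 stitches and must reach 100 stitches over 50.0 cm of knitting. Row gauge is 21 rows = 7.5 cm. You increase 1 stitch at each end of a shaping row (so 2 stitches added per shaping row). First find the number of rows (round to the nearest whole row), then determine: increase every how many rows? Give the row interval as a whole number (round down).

Increase every 10th row.

Rows = 50.0 × 2.8 = 140.0 → 140 rows.
Stitches to add: 28 → 14 shaping rows (at 2 st each).
140 / 14 = 10.00 → every 10 rows.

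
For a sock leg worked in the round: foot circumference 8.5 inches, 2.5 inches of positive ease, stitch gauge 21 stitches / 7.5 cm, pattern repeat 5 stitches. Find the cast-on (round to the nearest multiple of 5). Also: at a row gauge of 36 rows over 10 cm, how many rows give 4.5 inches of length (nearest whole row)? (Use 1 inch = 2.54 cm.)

Finished = 8.5 + 2.5 = 11 inches.
11 inches × 2.54 = 27.94 cm.
21/7.5 = 2.8 sts per cm; 27.94 × 2.8 = 78.23 sts.
Nearest multiple of 5 → 80.
4.5 inches = 11.43 cm; × 3.6 = 41.15 → 41 rows.

Cast on 80 stitches; work 41 rows.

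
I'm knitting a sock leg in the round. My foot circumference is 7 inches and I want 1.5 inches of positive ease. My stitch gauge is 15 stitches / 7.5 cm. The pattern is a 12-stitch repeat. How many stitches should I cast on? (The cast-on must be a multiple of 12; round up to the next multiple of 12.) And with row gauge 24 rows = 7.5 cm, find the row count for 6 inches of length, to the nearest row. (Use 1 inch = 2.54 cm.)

Cast on 48 stitches; work 49 rows.

Finished = 7 + 1.5 = 8.5 inches.
8.5 inches × 2.54 = 21.59 cm.
15/7.5 = 2 sts per cm; 21.59 × 2 = 43.18 sts.
Next multiple of 12 → 48.
6 inches = 15.24 cm; × 3.2 = 48.77 → 49 rows.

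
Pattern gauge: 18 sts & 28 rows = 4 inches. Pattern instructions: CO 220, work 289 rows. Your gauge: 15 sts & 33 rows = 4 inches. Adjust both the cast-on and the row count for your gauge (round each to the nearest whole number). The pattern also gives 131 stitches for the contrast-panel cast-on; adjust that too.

Cast on 183 stitches; work 341 rows; contrast-panel cast-on 109 stitches.

Stitches: 220 × 15/18 = 183.33 → 183.
Rows: 289 × 33/28 = 340.61 → 341.
contrast-panel cast-on: 131 × 15/18 = 109.17 → 109.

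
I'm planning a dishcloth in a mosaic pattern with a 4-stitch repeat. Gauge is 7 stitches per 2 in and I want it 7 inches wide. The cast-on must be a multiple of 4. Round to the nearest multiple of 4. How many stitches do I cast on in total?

7 / 2 = 3.5 sts per inch.
7 × 3.5 = 24.50 sts.
Nearest multiple of 4: 24.

Cast on 24 stitches.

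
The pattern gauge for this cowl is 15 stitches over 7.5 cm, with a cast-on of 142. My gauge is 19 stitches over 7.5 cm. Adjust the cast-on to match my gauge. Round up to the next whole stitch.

Cast on 180 stitches.

Scale factor = 19 / 15 = 1.267.
142 × 19 / 15 = 179.87 sts.
→ 180 sts.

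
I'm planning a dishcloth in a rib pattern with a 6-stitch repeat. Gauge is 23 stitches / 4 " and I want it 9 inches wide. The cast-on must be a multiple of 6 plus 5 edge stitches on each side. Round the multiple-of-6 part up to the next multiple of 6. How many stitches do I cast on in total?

Cast on 52 stitches.

23 / 4 = 5.75 sts per inch.
9 × 5.75 = 51.75 sts.
Less 10 edge sts → 41.75 for the repeat.
Next multiple of 6: 42.
Add back 10 edge sts → 52.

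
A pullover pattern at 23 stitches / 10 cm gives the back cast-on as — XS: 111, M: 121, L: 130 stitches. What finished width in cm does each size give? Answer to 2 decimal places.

23/10 = 2.3 sts per cm.
XS: 111 / 2.3 = 48.261 → 48.26 cm.
M: 121 / 2.3 = 52.609 → 52.61 cm.
L: 130 / 2.3 = 56.522 → 56.52 cm.

XS 48.26 cm; M 52.61 cm; L 56.52 cm.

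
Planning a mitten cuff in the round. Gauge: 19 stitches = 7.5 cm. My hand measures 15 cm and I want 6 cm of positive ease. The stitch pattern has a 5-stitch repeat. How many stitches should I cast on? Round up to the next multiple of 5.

CO 55 sts.

Finished = 15 + 6 = 21 cm.
19 / 7.5 = 2.533 sts/cm.
21 × 2.533 = 53.20 sts.
Next multiple of 5: 55.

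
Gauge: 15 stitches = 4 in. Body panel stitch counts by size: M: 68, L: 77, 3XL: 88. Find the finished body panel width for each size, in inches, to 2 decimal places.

15/4 = 3.75 sts per in.
M: 68 / 3.75 = 18.133 → 18.13 in.
L: 77 / 3.75 = 20.533 → 20.53 in.
3XL: 88 / 3.75 = 23.467 → 23.47 in.

M 18.13 inches; L 20.53 inches; 3XL 23.47 inches.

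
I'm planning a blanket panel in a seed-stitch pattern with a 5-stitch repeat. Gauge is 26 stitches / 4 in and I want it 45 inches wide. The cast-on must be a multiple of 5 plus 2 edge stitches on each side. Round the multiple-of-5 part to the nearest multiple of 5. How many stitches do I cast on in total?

294 stitches.

26 / 4 = 6.5 sts per inch.
45 × 6.5 = 292.50 sts.
Less 4 edge sts → 288.50 for the repeat.
Nearest multiple of 5: 290.
Add back 4 edge sts → 294.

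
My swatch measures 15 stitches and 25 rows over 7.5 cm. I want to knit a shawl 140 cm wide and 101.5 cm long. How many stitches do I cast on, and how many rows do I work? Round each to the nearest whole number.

Cast on 280 stitches and work 338 rows.

Stitch gauge = 15/7.5 = 2 sts/cm; 140 × 2 = 280.00 → 280 sts.
Row gauge = 25/7.5 = 3.333 rows/cm; 101.5 × 3.333 = 338.33 → 338 rows.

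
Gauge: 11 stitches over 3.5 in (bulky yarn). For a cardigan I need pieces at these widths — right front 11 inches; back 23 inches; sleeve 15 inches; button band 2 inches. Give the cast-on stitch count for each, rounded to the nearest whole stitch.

Rate = 11/3.5 = 3.143 sts per in.
right front: 11 × 3.143 = 34.57 → 35.
back: 23 × 3.143 = 72.29 → 72.
sleeve: 15 × 3.143 = 47.14 → 47.
button band: 2 × 3.143 = 6.29 → 6.

right front 35; back 72; sleeve 47; button band 6.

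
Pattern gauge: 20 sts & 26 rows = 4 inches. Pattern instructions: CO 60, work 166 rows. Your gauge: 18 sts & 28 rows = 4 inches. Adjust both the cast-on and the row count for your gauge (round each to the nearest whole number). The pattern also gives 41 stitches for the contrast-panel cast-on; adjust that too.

Cast on 54 stitches; work 179 rows; contrast-panel cast-on 37 stitches.

Stitches: 60 × 18/20 = 54.00 → 54.
Rows: 166 × 28/26 = 178.77 → 179.
contrast-panel cast-on: 41 × 18/20 = 36.90 → 37.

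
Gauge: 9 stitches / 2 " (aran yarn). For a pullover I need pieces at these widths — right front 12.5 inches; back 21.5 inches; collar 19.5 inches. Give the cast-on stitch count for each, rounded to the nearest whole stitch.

Rate = 9/2 = 4.5 sts per in.
right front: 12.5 × 4.5 = 56.25 → 56.
back: 21.5 × 4.5 = 96.75 → 97.
collar: 19.5 × 4.5 = 87.75 → 88.

right front 56; back 97; collar 88.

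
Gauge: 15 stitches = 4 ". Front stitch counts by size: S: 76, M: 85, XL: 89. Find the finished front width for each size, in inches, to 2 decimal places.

15/4 = 3.75 sts per in.
S: 76 / 3.75 = 20.267 → 20.27 in.
M: 85 / 3.75 = 22.667 → 22.67 in.
XL: 89 / 3.75 = 23.733 → 23.73 in.

S 20.27 inches; M 22.67 inches; XL 23.73 inches.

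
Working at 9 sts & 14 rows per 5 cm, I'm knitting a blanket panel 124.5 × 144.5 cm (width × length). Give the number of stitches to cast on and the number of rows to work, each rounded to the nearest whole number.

Stitch gauge = 9/5 = 1.8 sts/cm; 124.5 × 1.8 = 224.10 → 224 sts.
Row gauge = 14/5 = 2.8 rows/cm; 144.5 × 2.8 = 404.60 → 405 rows.

Cast on 224 stitches and work 405 rows.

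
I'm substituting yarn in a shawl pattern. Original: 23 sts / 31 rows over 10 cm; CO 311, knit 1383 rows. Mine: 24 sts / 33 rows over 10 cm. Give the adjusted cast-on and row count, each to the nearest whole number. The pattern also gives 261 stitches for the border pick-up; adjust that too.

Stitches: 311 × 24/23 = 324.52 → 325.
Rows: 1383 × 33/31 = 1472.23 → 1472.
border pick-up: 261 × 24/23 = 272.35 → 272.

Cast on 325 stitches; work 1472 rows; border pick-up 272 stitches.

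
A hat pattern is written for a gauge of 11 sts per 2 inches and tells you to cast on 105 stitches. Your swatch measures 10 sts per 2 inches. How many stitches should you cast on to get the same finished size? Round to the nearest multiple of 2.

Scale factor = 10 / 11 = 0.909.
105 × 10 / 11 = 95.45 sts.
→ 96 sts.

CO 96 sts.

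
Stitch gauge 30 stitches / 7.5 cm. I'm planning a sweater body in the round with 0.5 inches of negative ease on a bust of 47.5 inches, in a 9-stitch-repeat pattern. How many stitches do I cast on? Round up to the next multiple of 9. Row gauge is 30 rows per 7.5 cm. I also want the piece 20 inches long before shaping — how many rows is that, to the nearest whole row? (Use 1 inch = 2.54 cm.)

Finished = 47.5 − 0.5 = 47 inches.
47 inches × 2.54 = 119.38 cm.
30/7.5 = 4 sts per cm; 119.38 × 4 = 477.52 sts.
Next multiple of 9 → 486.
20 inches = 50.80 cm; × 4 = 203.20 → 203 rows.

Cast on 486 stitches; work 203 rows.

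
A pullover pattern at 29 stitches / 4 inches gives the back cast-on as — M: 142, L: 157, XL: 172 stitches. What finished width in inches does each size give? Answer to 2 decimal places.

M 19.59 inches; L 21.66 inches; XL 23.72 inches.

29/4 = 7.25 sts per in.
M: 142 / 7.25 = 19.586 → 19.59 in.
L: 157 / 7.25 = 21.655 → 21.66 in.
XL: 172 / 7.25 = 23.724 → 23.72 in.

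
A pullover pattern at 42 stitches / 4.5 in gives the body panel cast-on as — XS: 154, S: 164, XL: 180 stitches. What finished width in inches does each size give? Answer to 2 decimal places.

42/4.5 = 9.333 sts per in.
XS: 154 / 9.333 = 16.500 → 16.50 in.
S: 164 / 9.333 = 17.571 → 17.57 in.
XL: 180 / 9.333 = 19.286 → 19.29 in.

XS 16.50 inches; S 17.57 inches; XL 19.29 inches.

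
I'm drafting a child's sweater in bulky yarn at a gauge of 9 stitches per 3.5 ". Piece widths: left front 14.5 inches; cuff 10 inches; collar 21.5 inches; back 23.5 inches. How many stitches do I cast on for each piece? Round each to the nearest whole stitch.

Rate = 9/3.5 = 2.571 sts per in.
left front: 14.5 × 2.571 = 37.29 → 37.
cuff: 10 × 2.571 = 25.71 → 26.
collar: 21.5 × 2.571 = 55.29 → 55.
back: 23.5 × 2.571 = 60.43 → 60.

left front 37; cuff 26; collar 55; back 60.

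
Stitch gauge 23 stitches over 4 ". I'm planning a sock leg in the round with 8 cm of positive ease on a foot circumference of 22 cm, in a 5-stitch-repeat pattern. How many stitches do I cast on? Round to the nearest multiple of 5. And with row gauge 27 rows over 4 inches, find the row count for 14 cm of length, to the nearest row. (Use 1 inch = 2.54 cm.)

Finished = 22 + 8 = 30 cm.
30 cm × 1/2.54 = 11.81 inches.
23/4 = 5.75 sts per in; 11.81 × 5.75 = 67.91 sts.
Nearest multiple of 5 → 70.
14 cm = 5.51 inches; × 6.75 = 37.20 → 37 rows.

Cast on 70 stitches; work 37 rows.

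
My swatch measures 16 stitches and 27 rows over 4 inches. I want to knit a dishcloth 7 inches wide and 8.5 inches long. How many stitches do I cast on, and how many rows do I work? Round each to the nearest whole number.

Stitch gauge = 16/4 = 4 sts/in; 7 × 4 = 28.00 → 28 sts.
Row gauge = 27/4 = 6.75 rows/in; 8.5 × 6.75 = 57.38 → 57 rows.

Cast on 28 stitches and work 57 rows.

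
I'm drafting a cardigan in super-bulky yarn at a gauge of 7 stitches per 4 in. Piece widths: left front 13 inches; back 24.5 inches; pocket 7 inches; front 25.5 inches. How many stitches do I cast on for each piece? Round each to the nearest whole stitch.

Rate = 7/4 = 1.75 sts per in.
left front: 13 × 1.75 = 22.75 → 23.
back: 24.5 × 1.75 = 42.88 → 43.
pocket: 7 × 1.75 = 12.25 → 12.
front: 25.5 × 1.75 = 44.62 → 45.

left front 23; back 43; pocket 12; front 45.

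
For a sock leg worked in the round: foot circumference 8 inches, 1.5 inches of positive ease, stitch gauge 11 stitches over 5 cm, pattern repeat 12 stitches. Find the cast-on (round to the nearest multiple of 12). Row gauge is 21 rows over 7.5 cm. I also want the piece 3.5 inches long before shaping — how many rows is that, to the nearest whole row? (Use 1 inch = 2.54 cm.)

Finished = 8 + 1.5 = 9.5 inches.
9.5 inches × 2.54 = 24.13 cm.
11/5 = 2.2 sts per cm; 24.13 × 2.2 = 53.09 sts.
Nearest multiple of 12 → 48.
3.5 inches = 8.89 cm; × 2.8 = 24.89 → 25 rows.

Cast on 48 stitches; work 25 rows.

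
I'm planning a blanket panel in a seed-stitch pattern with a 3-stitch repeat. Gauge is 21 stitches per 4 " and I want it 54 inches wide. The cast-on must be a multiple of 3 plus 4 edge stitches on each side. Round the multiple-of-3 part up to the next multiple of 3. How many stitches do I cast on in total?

21 / 4 = 5.25 sts per inch.
54 × 5.25 = 283.50 sts.
Less 8 edge sts → 275.50 for the repeat.
Next multiple of 3: 276.
Add back 8 edge sts → 284.

Cast on 284 stitches.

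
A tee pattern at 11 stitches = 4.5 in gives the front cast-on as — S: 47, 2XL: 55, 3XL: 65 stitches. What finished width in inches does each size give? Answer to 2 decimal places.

S 19.23 inches; 2XL 22.50 inches; 3XL 26.59 inches.

11/4.5 = 2.444 sts per in.
S: 47 / 2.444 = 19.227 → 19.23 in.
2XL: 55 / 2.444 = 22.500 → 22.50 in.
3XL: 65 / 2.444 = 26.591 → 26.59 in.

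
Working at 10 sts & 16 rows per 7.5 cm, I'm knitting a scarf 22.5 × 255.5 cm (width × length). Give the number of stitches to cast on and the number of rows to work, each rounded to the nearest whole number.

Cast on 30 stitches and work 545 rows.

Stitch gauge = 10/7.5 = 1.333 sts/cm; 22.5 × 1.333 = 30.00 → 30 sts.
Row gauge = 16/7.5 = 2.133 rows/cm; 255.5 × 2.133 = 545.07 → 545 rows.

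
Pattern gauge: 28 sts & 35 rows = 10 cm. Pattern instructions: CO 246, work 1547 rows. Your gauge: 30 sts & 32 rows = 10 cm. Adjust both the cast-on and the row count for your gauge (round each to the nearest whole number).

Cast on 264 stitches; work 1414 rows.

Stitches: 246 × 30/28 = 263.57 → 264.
Rows: 1547 × 32/35 = 1414.40 → 1414.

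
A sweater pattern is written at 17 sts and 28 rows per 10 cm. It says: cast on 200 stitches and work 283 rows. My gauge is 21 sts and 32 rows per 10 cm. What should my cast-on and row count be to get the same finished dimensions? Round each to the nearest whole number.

Cast on 247 stitches; work 323 rows.

Stitches: 200 × 21/17 = 247.06 → 247.
Rows: 283 × 32/28 = 323.43 → 323.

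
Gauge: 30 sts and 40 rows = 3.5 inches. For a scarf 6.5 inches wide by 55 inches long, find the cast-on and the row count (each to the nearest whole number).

Cast on 56 stitches and work 629 rows.

Stitch gauge = 30/3.5 = 8.571 sts/in; 6.5 × 8.571 = 55.71 → 56 sts.
Row gauge = 40/3.5 = 11.429 rows/in; 55 × 11.429 = 628.57 → 629 rows.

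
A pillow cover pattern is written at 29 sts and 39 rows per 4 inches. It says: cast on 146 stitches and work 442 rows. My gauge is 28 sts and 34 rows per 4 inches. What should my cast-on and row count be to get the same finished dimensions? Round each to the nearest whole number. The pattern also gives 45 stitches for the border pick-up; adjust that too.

Cast on 141 stitches; work 385 rows; border pick-up 43 stitches.

Stitches: 146 × 28/29 = 140.97 → 141.
Rows: 442 × 34/39 = 385.33 → 385.
border pick-up: 45 × 28/29 = 43.45 → 43.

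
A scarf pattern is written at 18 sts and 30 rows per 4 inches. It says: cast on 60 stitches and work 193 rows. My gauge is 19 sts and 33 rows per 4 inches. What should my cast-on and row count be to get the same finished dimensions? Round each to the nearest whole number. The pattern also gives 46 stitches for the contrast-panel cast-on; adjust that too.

Cast on 63 stitches; work 212 rows; contrast-panel cast-on 49 stitches.

Stitches: 60 × 19/18 = 63.33 → 63.
Rows: 193 × 33/30 = 212.30 → 212.
contrast-panel cast-on: 46 × 19/18 = 48.56 → 49.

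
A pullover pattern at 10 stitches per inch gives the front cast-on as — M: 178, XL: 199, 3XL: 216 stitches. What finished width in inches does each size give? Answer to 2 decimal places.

M 17.80 inches; XL 19.90 inches; 3XL 21.60 inches.

10/1 = 10 sts per in.
M: 178 / 10 = 17.800 → 17.80 in.
XL: 199 / 10 = 19.900 → 19.90 in.
3XL: 216 / 10 = 21.600 → 21.60 in.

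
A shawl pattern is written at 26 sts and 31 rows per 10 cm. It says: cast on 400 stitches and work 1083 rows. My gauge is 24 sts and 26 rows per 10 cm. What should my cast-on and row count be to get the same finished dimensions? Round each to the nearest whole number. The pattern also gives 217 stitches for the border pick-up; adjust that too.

Cast on 369 stitches; work 908 rows; border pick-up 200 stitches.

Stitches: 400 × 24/26 = 369.23 → 369.
Rows: 1083 × 26/31 = 908.32 → 908.
border pick-up: 217 × 24/26 = 200.31 → 200.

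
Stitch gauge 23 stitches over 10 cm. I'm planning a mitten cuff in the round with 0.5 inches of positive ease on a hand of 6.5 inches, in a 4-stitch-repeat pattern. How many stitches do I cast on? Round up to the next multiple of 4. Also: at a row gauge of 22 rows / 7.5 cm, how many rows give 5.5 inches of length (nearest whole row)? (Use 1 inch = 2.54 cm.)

Cast on 44 stitches; work 41 rows.

Finished = 6.5 + 0.5 = 7 inches.
7 inches × 2.54 = 17.78 cm.
23/10 = 2.3 sts per cm; 17.78 × 2.3 = 40.89 sts.
Next multiple of 4 → 44.
5.5 inches = 13.97 cm; × 2.933 = 40.98 → 41 rows.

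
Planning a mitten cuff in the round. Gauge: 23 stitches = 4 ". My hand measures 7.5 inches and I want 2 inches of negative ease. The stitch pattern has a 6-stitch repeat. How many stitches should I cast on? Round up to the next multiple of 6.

Finished = 7.5 − 2 = 5.5 inches.
23 / 4 = 5.75 sts/in.
5.5 × 5.75 = 31.62 sts.
Next multiple of 6: 36.

CO 36 sts.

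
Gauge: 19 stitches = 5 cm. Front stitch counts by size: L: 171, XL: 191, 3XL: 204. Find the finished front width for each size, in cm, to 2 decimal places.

L 45.00 cm; XL 50.26 cm; 3XL 53.68 cm.

19/5 = 3.8 sts per cm.
L: 171 / 3.8 = 45.000 → 45.00 cm.
XL: 191 / 3.8 = 50.263 → 50.26 cm.
3XL: 204 / 3.8 = 53.684 → 53.68 cm.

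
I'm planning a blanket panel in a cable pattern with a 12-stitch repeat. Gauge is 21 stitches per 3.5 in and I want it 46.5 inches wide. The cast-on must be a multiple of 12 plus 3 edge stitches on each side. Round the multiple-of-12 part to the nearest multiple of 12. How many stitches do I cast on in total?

21 / 3.5 = 6 sts per inch.
46.5 × 6 = 279.00 sts.
Less 6 edge sts → 273.00 for the repeat.
Nearest multiple of 12: 276.
Add back 6 edge sts → 282.

Cast on 282 stitches.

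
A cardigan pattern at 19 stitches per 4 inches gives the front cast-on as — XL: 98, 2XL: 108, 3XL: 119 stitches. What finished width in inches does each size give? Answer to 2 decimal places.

XL 20.63 inches; 2XL 22.74 inches; 3XL 25.05 inches.

19/4 = 4.75 sts per in.
XL: 98 / 4.75 = 20.632 → 20.63 in.
2XL: 108 / 4.75 = 22.737 → 22.74 in.
3XL: 119 / 4.75 = 25.053 → 25.05 in.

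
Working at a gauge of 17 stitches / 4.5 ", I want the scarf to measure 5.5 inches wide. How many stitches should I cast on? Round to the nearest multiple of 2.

CO 20 sts.

17 stitches / 4.5 in = 3.778 stitches per inch.
5.5 × 3.778 = 20.78 stitches.
Round to nearest multiple of 2 → 20.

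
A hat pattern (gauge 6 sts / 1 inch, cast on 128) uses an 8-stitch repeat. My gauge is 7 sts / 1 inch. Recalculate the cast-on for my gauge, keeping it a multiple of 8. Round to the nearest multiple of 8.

Cast on 152 stitches.

128 × 7 / 6 = 149.33.
Nearest multiple of 8: 152.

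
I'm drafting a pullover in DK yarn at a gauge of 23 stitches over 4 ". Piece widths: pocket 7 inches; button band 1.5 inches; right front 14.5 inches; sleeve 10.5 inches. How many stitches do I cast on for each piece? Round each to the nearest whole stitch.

Rate = 23/4 = 5.75 sts per in.
pocket: 7 × 5.75 = 40.25 → 40.
button band: 1.5 × 5.75 = 8.62 → 9.
right front: 14.5 × 5.75 = 83.38 → 83.
sleeve: 10.5 × 5.75 = 60.38 → 60.

pocket 40; button band 9; right front 83; sleeve 60.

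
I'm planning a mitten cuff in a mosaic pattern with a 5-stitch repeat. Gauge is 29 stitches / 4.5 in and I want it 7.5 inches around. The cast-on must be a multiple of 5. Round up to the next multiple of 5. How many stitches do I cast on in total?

Cast on 50 stitches.

29 / 4.5 = 6.444 sts per inch.
7.5 × 6.444 = 48.33 sts.
Next multiple of 5: 50.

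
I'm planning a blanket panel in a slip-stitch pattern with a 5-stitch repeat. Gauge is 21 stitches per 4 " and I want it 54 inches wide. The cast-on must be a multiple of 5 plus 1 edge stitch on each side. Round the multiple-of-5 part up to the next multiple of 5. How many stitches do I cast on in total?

21 / 4 = 5.25 sts per inch.
54 × 5.25 = 283.50 sts.
Less 2 edge sts → 281.50 for the repeat.
Next multiple of 5: 285.
Add back 2 edge sts → 287.

287 stitches.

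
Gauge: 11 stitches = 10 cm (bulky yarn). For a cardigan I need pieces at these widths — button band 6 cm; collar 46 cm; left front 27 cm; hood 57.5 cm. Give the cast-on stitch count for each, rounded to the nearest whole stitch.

Rate = 11/10 = 1.1 sts per cm.
button band: 6 × 1.1 = 6.60 → 7.
collar: 46 × 1.1 = 50.60 → 51.
left front: 27 × 1.1 = 29.70 → 30.
hood: 57.5 × 1.1 = 63.25 → 63.

button band 7; collar 51; left front 30; hood 63.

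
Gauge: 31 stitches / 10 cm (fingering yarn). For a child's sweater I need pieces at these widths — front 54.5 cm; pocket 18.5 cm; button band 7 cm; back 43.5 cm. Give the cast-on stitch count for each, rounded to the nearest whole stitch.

Rate = 31/10 = 3.1 sts per cm.
front: 54.5 × 3.1 = 168.95 → 169.
pocket: 18.5 × 3.1 = 57.35 → 57.
button band: 7 × 3.1 = 21.70 → 22.
back: 43.5 × 3.1 = 134.85 → 135.

front 169; pocket 57; button band 22; back 135.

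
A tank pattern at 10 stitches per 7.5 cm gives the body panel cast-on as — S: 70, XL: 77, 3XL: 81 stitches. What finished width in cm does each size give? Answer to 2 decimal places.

S 52.50 cm; XL 57.75 cm; 3XL 60.75 cm.

10/7.5 = 1.333 sts per cm.
S: 70 / 1.333 = 52.500 → 52.50 cm.
XL: 77 / 1.333 = 57.750 → 57.75 cm.
3XL: 81 / 1.333 = 60.750 → 60.75 cm.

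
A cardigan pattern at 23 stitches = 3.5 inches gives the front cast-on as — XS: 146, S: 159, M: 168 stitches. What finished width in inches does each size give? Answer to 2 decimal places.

23/3.5 = 6.571 sts per in.
XS: 146 / 6.571 = 22.217 → 22.22 in.
S: 159 / 6.571 = 24.196 → 24.20 in.
M: 168 / 6.571 = 25.565 → 25.57 in.

XS 22.22 inches; S 24.20 inches; M 25.57 inches.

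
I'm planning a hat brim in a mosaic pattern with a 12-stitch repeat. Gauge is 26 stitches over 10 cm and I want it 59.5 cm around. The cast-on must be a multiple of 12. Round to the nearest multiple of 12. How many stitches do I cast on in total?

26 / 10 = 2.6 sts per cm.
59.5 × 2.6 = 154.70 sts.
Nearest multiple of 12: 156.

156 stitches.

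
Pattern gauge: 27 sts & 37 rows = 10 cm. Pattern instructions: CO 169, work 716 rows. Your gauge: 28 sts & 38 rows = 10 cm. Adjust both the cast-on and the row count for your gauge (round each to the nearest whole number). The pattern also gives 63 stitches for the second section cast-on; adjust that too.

Cast on 175 stitches; work 735 rows; second section cast-on 65 stitches.

Stitches: 169 × 28/27 = 175.26 → 175.
Rows: 716 × 38/37 = 735.35 → 735.
second section cast-on: 63 × 28/27 = 65.33 → 65.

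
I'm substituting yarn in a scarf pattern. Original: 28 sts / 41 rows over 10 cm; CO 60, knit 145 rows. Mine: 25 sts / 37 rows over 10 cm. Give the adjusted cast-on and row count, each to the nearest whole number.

Cast on 54 stitches; work 131 rows.

Stitches: 60 × 25/28 = 53.57 → 54.
Rows: 145 × 37/41 = 130.85 → 131.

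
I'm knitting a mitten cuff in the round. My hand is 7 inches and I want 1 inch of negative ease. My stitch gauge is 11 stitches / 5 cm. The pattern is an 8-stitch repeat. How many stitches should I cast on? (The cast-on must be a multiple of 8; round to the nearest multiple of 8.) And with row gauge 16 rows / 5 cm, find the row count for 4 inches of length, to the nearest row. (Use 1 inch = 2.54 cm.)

Cast on 32 stitches; work 33 rows.

Finished = 7 − 1 = 6 inches.
6 inches × 2.54 = 15.24 cm.
11/5 = 2.2 sts per cm; 15.24 × 2.2 = 33.53 sts.
Nearest multiple of 8 → 32.
4 inches = 10.16 cm; × 3.2 = 32.51 → 33 rows.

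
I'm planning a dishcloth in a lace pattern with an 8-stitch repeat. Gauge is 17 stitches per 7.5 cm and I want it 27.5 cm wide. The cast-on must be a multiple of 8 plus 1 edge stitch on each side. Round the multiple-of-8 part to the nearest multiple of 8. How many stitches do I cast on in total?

66 stitches.

17 / 7.5 = 2.267 sts per cm.
27.5 × 2.267 = 62.33 sts.
Less 2 edge sts → 60.33 for the repeat.
Nearest multiple of 8: 64.
Add back 2 edge sts → 66.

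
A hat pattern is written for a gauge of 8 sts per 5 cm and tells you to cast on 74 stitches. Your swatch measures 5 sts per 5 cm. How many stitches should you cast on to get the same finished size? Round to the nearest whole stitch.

Scale factor = 5 / 8 = 0.625.
74 × 5 / 8 = 46.25 sts.
→ 46 sts.

CO 46 sts.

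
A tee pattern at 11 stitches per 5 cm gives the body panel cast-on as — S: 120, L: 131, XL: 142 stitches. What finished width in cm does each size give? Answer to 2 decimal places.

S 54.55 cm; L 59.55 cm; XL 64.55 cm.

11/5 = 2.2 sts per cm.
S: 120 / 2.2 = 54.545 → 54.55 cm.
L: 131 / 2.2 = 59.545 → 59.55 cm.
XL: 142 / 2.2 = 64.545 → 64.55 cm.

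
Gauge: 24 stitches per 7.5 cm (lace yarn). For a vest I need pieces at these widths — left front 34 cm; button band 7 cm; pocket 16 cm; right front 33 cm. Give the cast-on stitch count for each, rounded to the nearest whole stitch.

left front 109; button band 22; pocket 51; right front 106.

Rate = 24/7.5 = 3.2 sts per cm.
left front: 34 × 3.2 = 108.80 → 109.
button band: 7 × 3.2 = 22.40 → 22.
pocket: 16 × 3.2 = 51.20 → 51.
right front: 33 × 3.2 = 105.60 → 106.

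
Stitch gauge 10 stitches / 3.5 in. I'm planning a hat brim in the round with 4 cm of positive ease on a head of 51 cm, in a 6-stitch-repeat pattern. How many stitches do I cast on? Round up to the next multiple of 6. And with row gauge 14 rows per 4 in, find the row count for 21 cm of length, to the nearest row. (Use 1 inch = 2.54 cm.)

Cast on 66 stitches; work 29 rows.

Finished = 51 + 4 = 55 cm.
55 cm × 1/2.54 = 21.65 inches.
10/3.5 = 2.857 sts per in; 21.65 × 2.857 = 61.87 sts.
Next multiple of 6 → 66.
21 cm = 8.27 inches; × 3.5 = 28.94 → 29 rows.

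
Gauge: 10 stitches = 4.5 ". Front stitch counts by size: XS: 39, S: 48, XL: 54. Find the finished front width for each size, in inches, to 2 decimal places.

XS 17.55 inches; S 21.60 inches; XL 24.30 inches.

10/4.5 = 2.222 sts per in.
XS: 39 / 2.222 = 17.550 → 17.55 in.
S: 48 / 2.222 = 21.600 → 21.60 in.
XL: 54 / 2.222 = 24.300 → 24.30 in.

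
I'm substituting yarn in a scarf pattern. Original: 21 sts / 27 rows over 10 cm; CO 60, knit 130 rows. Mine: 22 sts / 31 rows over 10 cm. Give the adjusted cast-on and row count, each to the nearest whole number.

Stitches: 60 × 22/21 = 62.86 → 63.
Rows: 130 × 31/27 = 149.26 → 149.

Cast on 63 stitches; work 149 rows.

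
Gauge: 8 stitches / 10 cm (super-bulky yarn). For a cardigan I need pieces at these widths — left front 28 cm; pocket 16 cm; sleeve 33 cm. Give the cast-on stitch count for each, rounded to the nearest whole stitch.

left front 22; pocket 13; sleeve 26.

Rate = 8/10 = 0.8 sts per cm.
left front: 28 × 0.8 = 22.40 → 22.
pocket: 16 × 0.8 = 12.80 → 13.
sleeve: 33 × 0.8 = 26.40 → 26.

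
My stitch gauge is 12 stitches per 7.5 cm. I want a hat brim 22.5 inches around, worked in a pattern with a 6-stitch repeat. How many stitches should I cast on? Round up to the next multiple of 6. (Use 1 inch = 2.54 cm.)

96 stitches.

22.5 in = 22.5 × 2.54 = 57.15 cm.
12 / 7.5 = 1.6 sts/cm.
57.15 × 1.6 = 91.44 sts.
→ 96.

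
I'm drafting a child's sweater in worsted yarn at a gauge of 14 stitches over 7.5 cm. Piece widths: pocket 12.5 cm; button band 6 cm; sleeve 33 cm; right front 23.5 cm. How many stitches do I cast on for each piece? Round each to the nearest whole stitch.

pocket 23; button band 11; sleeve 62; right front 44.

Rate = 14/7.5 = 1.867 sts per cm.
pocket: 12.5 × 1.867 = 23.33 → 23.
button band: 6 × 1.867 = 11.20 → 11.
sleeve: 33 × 1.867 = 61.60 → 62.
right front: 23.5 × 1.867 = 43.87 → 44.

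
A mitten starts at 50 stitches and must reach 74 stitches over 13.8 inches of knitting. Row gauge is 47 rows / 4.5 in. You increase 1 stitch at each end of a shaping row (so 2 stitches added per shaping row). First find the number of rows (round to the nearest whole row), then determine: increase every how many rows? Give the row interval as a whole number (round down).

Rows = 13.8 × 10.444 = 144.1 → 144 rows.
Stitches to add: 24 → 12 shaping rows (at 2 st each).
144 / 12 = 12.00 → every 12 rows.

Increase every 12th row.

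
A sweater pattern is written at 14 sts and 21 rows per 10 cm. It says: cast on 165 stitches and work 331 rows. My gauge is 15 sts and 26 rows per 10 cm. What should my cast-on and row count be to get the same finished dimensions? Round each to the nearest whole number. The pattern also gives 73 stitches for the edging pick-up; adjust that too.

Stitches: 165 × 15/14 = 176.79 → 177.
Rows: 331 × 26/21 = 409.81 → 410.
edging pick-up: 73 × 15/14 = 78.21 → 78.

Cast on 177 stitches; work 410 rows; edging pick-up 78 stitches.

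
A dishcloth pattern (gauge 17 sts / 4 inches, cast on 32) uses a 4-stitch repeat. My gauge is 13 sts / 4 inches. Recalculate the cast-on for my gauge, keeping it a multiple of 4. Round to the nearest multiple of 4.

32 × 13 / 17 = 24.47.
Nearest multiple of 4: 24.

24 stitches.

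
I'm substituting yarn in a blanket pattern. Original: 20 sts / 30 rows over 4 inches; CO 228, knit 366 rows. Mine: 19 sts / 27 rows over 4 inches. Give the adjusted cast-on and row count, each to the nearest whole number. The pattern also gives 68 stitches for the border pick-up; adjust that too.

Stitches: 228 × 19/20 = 216.60 → 217.
Rows: 366 × 27/30 = 329.40 → 329.
border pick-up: 68 × 19/20 = 64.60 → 65.

Cast on 217 stitches; work 329 rows; border pick-up 65 stitches.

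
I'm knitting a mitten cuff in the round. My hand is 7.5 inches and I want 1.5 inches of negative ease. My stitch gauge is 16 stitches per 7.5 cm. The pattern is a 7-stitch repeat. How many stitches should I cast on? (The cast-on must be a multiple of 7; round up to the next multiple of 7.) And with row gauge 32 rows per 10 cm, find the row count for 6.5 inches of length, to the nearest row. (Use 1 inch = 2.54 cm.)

Cast on 35 stitches; work 53 rows.

Finished = 7.5 − 1.5 = 6 inches.
6 inches × 2.54 = 15.24 cm.
16/7.5 = 2.133 sts per cm; 15.24 × 2.133 = 32.51 sts.
Next multiple of 7 → 35.
6.5 inches = 16.51 cm; × 3.2 = 52.83 → 53 rows.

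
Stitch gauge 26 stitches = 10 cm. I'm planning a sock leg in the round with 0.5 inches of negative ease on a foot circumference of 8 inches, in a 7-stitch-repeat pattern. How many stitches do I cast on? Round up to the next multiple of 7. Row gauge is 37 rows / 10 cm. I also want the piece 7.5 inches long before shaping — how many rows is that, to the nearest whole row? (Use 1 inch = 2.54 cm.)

Cast on 56 stitches; work 70 rows.

Finished = 8 − 0.5 = 7.5 inches.
7.5 inches × 2.54 = 19.05 cm.
26/10 = 2.6 sts per cm; 19.05 × 2.6 = 49.53 sts.
Next multiple of 7 → 56.
7.5 inches = 19.05 cm; × 3.7 = 70.48 → 70 rows.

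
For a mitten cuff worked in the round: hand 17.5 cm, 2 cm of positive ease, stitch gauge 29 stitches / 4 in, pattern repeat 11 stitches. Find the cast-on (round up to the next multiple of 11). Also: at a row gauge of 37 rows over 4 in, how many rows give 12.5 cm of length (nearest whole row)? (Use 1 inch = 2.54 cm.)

Finished = 17.5 + 2 = 19.5 cm.
19.5 cm × 1/2.54 = 7.68 inches.
29/4 = 7.25 sts per in; 7.68 × 7.25 = 55.66 sts.
Next multiple of 11 → 66.
12.5 cm = 4.92 inches; × 9.25 = 45.52 → 46 rows.

Cast on 66 stitches; work 46 rows.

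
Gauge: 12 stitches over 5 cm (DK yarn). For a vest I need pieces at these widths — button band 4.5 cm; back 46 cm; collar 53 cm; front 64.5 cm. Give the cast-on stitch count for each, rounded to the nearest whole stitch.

Rate = 12/5 = 2.4 sts per cm.
button band: 4.5 × 2.4 = 10.80 → 11.
back: 46 × 2.4 = 110.40 → 110.
collar: 53 × 2.4 = 127.20 → 127.
front: 64.5 × 2.4 = 154.80 → 155.

button band 11; back 110; collar 127; front 155.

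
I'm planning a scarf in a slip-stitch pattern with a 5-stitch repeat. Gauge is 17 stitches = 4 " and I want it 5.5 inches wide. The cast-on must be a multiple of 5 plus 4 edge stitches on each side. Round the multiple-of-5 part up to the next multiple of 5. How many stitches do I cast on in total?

17 / 4 = 4.25 sts per inch.
5.5 × 4.25 = 23.38 sts.
Less 8 edge sts → 15.38 for the repeat.
Next multiple of 5: 20.
Add back 8 edge sts → 28.

28 stitches.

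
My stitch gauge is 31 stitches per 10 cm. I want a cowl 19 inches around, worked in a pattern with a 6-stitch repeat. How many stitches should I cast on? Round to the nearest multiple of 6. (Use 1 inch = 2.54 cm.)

Cast on 150 stitches.

19 in = 19 × 2.54 = 48.26 cm.
31 / 10 = 3.1 sts/cm.
48.26 × 3.1 = 149.61 sts.
→ 150.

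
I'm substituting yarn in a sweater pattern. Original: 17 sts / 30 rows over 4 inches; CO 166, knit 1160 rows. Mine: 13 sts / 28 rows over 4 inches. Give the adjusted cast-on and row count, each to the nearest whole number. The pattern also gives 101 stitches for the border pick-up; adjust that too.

Stitches: 166 × 13/17 = 126.94 → 127.
Rows: 1160 × 28/30 = 1082.67 → 1083.
border pick-up: 101 × 13/17 = 77.24 → 77.

Cast on 127 stitches; work 1083 rows; border pick-up 77 stitches.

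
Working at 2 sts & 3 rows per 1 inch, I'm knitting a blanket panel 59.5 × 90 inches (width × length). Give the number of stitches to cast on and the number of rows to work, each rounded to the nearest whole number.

Stitch gauge = 2/1 = 2 sts/in; 59.5 × 2 = 119.00 → 119 sts.
Row gauge = 3/1 = 3 rows/in; 90 × 3 = 270.00 → 270 rows.

Cast on 119 stitches and work 270 rows.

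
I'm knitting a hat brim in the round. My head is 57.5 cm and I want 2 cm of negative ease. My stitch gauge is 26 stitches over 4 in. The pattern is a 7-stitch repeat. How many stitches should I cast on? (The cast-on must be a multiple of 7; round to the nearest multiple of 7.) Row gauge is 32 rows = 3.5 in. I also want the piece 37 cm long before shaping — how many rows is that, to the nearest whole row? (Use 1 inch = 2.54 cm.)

Finished = 57.5 − 2 = 55.5 cm.
55.5 cm × 1/2.54 = 21.85 inches.
26/4 = 6.5 sts per in; 21.85 × 6.5 = 142.03 sts.
Nearest multiple of 7 → 140.
37 cm = 14.57 inches; × 9.143 = 133.18 → 133 rows.

Cast on 140 stitches; work 133 rows.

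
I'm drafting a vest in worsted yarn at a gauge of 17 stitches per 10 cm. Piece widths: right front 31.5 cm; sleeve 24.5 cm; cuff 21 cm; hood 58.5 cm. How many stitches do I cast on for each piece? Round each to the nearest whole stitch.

right front 54; sleeve 42; cuff 36; hood 99.

Rate = 17/10 = 1.7 sts per cm.
right front: 31.5 × 1.7 = 53.55 → 54.
sleeve: 24.5 × 1.7 = 41.65 → 42.
cuff: 21 × 1.7 = 35.70 → 36.
hood: 58.5 × 1.7 = 99.45 → 99.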